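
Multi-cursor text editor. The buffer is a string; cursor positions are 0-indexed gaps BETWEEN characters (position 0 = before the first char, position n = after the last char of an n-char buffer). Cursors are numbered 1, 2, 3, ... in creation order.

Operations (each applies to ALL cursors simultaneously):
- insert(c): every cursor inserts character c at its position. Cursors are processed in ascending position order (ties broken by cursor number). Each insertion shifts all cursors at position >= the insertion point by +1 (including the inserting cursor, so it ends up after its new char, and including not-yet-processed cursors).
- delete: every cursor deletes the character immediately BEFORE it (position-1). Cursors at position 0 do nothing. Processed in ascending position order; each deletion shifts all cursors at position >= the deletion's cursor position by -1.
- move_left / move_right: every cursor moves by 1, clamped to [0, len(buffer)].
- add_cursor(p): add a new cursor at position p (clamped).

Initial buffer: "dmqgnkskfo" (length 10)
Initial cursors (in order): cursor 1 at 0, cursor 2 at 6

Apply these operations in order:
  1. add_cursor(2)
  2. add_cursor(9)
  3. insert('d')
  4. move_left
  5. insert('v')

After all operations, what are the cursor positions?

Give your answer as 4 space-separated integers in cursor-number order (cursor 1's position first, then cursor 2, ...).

After op 1 (add_cursor(2)): buffer="dmqgnkskfo" (len 10), cursors c1@0 c3@2 c2@6, authorship ..........
After op 2 (add_cursor(9)): buffer="dmqgnkskfo" (len 10), cursors c1@0 c3@2 c2@6 c4@9, authorship ..........
After op 3 (insert('d')): buffer="ddmdqgnkdskfdo" (len 14), cursors c1@1 c3@4 c2@9 c4@13, authorship 1..3....2...4.
After op 4 (move_left): buffer="ddmdqgnkdskfdo" (len 14), cursors c1@0 c3@3 c2@8 c4@12, authorship 1..3....2...4.
After op 5 (insert('v')): buffer="vddmvdqgnkvdskfvdo" (len 18), cursors c1@1 c3@5 c2@11 c4@16, authorship 11..33....22...44.

Answer: 1 11 5 16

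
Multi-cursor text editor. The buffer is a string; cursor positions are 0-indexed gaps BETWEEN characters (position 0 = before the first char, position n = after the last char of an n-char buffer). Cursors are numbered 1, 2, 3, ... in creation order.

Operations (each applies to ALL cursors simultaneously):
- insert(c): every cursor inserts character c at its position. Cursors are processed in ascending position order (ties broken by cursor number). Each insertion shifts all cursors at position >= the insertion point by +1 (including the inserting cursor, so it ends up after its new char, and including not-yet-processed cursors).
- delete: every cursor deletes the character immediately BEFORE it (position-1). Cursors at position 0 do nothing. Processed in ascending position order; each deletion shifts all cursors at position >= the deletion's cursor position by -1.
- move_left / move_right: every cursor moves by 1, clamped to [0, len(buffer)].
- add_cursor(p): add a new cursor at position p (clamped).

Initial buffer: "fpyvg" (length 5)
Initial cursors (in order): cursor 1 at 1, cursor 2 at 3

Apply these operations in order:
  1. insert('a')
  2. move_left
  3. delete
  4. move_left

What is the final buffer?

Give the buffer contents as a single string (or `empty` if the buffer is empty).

After op 1 (insert('a')): buffer="fapyavg" (len 7), cursors c1@2 c2@5, authorship .1..2..
After op 2 (move_left): buffer="fapyavg" (len 7), cursors c1@1 c2@4, authorship .1..2..
After op 3 (delete): buffer="apavg" (len 5), cursors c1@0 c2@2, authorship 1.2..
After op 4 (move_left): buffer="apavg" (len 5), cursors c1@0 c2@1, authorship 1.2..

Answer: apavg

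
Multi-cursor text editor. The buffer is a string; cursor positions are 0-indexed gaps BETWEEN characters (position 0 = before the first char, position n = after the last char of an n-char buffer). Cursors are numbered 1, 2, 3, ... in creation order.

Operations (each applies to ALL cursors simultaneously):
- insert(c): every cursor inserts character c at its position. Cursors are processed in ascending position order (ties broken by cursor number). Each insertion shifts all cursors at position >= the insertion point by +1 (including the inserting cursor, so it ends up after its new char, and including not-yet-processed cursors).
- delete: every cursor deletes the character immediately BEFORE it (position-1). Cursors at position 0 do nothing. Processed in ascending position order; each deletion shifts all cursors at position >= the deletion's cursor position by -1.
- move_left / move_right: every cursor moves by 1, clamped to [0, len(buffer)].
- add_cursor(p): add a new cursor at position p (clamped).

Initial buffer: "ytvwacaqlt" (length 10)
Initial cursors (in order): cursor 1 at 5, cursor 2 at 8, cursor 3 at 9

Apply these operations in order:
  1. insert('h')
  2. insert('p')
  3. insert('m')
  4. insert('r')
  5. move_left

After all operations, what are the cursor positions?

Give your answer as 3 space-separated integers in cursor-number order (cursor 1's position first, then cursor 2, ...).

After op 1 (insert('h')): buffer="ytvwahcaqhlht" (len 13), cursors c1@6 c2@10 c3@12, authorship .....1...2.3.
After op 2 (insert('p')): buffer="ytvwahpcaqhplhpt" (len 16), cursors c1@7 c2@12 c3@15, authorship .....11...22.33.
After op 3 (insert('m')): buffer="ytvwahpmcaqhpmlhpmt" (len 19), cursors c1@8 c2@14 c3@18, authorship .....111...222.333.
After op 4 (insert('r')): buffer="ytvwahpmrcaqhpmrlhpmrt" (len 22), cursors c1@9 c2@16 c3@21, authorship .....1111...2222.3333.
After op 5 (move_left): buffer="ytvwahpmrcaqhpmrlhpmrt" (len 22), cursors c1@8 c2@15 c3@20, authorship .....1111...2222.3333.

Answer: 8 15 20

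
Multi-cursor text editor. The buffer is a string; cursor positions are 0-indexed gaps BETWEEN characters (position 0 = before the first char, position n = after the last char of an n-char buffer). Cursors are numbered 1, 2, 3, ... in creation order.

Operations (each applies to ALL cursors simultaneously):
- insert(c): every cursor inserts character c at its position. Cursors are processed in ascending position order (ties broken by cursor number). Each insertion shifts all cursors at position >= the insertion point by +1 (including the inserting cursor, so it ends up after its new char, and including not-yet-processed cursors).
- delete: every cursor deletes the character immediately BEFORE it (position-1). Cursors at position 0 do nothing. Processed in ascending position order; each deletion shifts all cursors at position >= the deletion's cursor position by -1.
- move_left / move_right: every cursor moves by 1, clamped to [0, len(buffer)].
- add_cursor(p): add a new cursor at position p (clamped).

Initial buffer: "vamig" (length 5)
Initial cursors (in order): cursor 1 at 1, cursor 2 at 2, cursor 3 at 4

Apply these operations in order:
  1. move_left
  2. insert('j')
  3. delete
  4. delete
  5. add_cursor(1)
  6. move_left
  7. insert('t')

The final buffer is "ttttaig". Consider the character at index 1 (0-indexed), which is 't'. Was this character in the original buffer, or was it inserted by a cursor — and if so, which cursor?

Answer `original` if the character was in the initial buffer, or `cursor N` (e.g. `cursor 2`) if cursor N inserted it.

Answer: cursor 2

Derivation:
After op 1 (move_left): buffer="vamig" (len 5), cursors c1@0 c2@1 c3@3, authorship .....
After op 2 (insert('j')): buffer="jvjamjig" (len 8), cursors c1@1 c2@3 c3@6, authorship 1.2..3..
After op 3 (delete): buffer="vamig" (len 5), cursors c1@0 c2@1 c3@3, authorship .....
After op 4 (delete): buffer="aig" (len 3), cursors c1@0 c2@0 c3@1, authorship ...
After op 5 (add_cursor(1)): buffer="aig" (len 3), cursors c1@0 c2@0 c3@1 c4@1, authorship ...
After op 6 (move_left): buffer="aig" (len 3), cursors c1@0 c2@0 c3@0 c4@0, authorship ...
After op 7 (insert('t')): buffer="ttttaig" (len 7), cursors c1@4 c2@4 c3@4 c4@4, authorship 1234...
Authorship (.=original, N=cursor N): 1 2 3 4 . . .
Index 1: author = 2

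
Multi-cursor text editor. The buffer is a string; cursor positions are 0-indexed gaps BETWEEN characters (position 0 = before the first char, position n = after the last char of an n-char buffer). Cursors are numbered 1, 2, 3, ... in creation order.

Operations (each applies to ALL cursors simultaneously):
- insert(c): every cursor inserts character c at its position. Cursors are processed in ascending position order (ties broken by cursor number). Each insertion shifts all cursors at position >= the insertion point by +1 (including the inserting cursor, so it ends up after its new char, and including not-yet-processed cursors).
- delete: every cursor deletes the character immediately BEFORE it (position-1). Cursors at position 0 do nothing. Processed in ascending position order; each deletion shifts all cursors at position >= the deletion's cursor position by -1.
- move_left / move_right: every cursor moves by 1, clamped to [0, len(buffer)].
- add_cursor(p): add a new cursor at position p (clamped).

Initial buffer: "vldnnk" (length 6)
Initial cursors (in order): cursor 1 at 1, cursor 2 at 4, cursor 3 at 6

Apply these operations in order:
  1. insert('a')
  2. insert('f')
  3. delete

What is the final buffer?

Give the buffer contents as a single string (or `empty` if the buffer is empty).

Answer: valdnanka

Derivation:
After op 1 (insert('a')): buffer="valdnanka" (len 9), cursors c1@2 c2@6 c3@9, authorship .1...2..3
After op 2 (insert('f')): buffer="vafldnafnkaf" (len 12), cursors c1@3 c2@8 c3@12, authorship .11...22..33
After op 3 (delete): buffer="valdnanka" (len 9), cursors c1@2 c2@6 c3@9, authorship .1...2..3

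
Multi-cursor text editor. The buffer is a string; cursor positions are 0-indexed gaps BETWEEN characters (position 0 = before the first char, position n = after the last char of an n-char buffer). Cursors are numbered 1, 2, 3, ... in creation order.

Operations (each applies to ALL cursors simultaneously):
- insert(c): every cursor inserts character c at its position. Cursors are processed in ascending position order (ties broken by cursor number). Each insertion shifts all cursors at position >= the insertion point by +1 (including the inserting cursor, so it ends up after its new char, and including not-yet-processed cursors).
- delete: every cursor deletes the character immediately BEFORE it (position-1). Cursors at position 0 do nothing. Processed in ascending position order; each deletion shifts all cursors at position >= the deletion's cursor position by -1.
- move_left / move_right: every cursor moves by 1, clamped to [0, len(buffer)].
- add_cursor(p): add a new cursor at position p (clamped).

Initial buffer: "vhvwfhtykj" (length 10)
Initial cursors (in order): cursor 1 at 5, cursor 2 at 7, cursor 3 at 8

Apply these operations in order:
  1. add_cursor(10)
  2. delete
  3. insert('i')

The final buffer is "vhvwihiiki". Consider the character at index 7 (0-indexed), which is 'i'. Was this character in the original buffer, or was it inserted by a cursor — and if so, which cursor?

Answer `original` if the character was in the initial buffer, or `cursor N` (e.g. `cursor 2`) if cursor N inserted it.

After op 1 (add_cursor(10)): buffer="vhvwfhtykj" (len 10), cursors c1@5 c2@7 c3@8 c4@10, authorship ..........
After op 2 (delete): buffer="vhvwhk" (len 6), cursors c1@4 c2@5 c3@5 c4@6, authorship ......
After op 3 (insert('i')): buffer="vhvwihiiki" (len 10), cursors c1@5 c2@8 c3@8 c4@10, authorship ....1.23.4
Authorship (.=original, N=cursor N): . . . . 1 . 2 3 . 4
Index 7: author = 3

Answer: cursor 3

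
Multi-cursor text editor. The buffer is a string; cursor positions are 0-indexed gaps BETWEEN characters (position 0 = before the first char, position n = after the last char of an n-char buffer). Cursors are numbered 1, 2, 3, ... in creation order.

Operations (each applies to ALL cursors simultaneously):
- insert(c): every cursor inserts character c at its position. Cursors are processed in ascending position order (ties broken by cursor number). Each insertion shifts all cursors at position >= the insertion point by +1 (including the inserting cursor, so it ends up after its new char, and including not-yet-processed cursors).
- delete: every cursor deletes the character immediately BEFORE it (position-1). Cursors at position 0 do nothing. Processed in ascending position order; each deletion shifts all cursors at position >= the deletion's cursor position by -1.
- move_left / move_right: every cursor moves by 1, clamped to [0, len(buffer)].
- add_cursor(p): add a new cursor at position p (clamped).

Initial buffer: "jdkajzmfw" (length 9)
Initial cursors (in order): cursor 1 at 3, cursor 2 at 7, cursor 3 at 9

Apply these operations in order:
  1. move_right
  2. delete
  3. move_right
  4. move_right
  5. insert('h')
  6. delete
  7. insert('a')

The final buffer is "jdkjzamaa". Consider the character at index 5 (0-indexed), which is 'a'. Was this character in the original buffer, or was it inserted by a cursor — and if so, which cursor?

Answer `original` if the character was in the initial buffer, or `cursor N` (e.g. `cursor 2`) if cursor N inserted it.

Answer: cursor 1

Derivation:
After op 1 (move_right): buffer="jdkajzmfw" (len 9), cursors c1@4 c2@8 c3@9, authorship .........
After op 2 (delete): buffer="jdkjzm" (len 6), cursors c1@3 c2@6 c3@6, authorship ......
After op 3 (move_right): buffer="jdkjzm" (len 6), cursors c1@4 c2@6 c3@6, authorship ......
After op 4 (move_right): buffer="jdkjzm" (len 6), cursors c1@5 c2@6 c3@6, authorship ......
After op 5 (insert('h')): buffer="jdkjzhmhh" (len 9), cursors c1@6 c2@9 c3@9, authorship .....1.23
After op 6 (delete): buffer="jdkjzm" (len 6), cursors c1@5 c2@6 c3@6, authorship ......
After op 7 (insert('a')): buffer="jdkjzamaa" (len 9), cursors c1@6 c2@9 c3@9, authorship .....1.23
Authorship (.=original, N=cursor N): . . . . . 1 . 2 3
Index 5: author = 1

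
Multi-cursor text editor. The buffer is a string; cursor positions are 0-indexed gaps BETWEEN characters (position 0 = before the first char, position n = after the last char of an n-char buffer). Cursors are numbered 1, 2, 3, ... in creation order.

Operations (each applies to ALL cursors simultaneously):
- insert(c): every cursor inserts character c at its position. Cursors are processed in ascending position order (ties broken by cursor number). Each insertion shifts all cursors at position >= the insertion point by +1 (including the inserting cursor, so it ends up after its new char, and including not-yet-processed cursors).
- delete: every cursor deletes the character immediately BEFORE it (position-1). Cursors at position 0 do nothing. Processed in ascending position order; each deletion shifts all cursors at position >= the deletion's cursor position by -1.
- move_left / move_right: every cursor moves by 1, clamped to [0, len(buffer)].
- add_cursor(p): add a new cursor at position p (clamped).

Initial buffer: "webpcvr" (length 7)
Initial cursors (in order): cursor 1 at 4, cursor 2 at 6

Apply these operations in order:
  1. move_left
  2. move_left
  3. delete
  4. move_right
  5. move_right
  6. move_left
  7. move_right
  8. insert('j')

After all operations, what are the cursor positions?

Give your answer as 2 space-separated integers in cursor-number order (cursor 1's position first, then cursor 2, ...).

After op 1 (move_left): buffer="webpcvr" (len 7), cursors c1@3 c2@5, authorship .......
After op 2 (move_left): buffer="webpcvr" (len 7), cursors c1@2 c2@4, authorship .......
After op 3 (delete): buffer="wbcvr" (len 5), cursors c1@1 c2@2, authorship .....
After op 4 (move_right): buffer="wbcvr" (len 5), cursors c1@2 c2@3, authorship .....
After op 5 (move_right): buffer="wbcvr" (len 5), cursors c1@3 c2@4, authorship .....
After op 6 (move_left): buffer="wbcvr" (len 5), cursors c1@2 c2@3, authorship .....
After op 7 (move_right): buffer="wbcvr" (len 5), cursors c1@3 c2@4, authorship .....
After op 8 (insert('j')): buffer="wbcjvjr" (len 7), cursors c1@4 c2@6, authorship ...1.2.

Answer: 4 6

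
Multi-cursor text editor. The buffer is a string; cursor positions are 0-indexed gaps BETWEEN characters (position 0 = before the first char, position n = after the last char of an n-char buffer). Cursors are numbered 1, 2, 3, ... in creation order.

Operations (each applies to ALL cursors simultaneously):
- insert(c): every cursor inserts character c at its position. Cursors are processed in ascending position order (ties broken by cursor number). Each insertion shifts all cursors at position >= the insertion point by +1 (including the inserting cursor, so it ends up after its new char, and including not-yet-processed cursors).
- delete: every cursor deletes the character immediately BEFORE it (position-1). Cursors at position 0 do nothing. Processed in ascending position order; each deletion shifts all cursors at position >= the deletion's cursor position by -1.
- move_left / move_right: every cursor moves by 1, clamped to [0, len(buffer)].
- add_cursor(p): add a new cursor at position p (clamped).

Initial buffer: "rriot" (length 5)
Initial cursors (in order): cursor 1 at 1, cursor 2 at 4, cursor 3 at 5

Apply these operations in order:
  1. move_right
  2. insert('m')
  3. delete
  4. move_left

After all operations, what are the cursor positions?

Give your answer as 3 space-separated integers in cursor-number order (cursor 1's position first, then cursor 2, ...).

Answer: 1 4 4

Derivation:
After op 1 (move_right): buffer="rriot" (len 5), cursors c1@2 c2@5 c3@5, authorship .....
After op 2 (insert('m')): buffer="rrmiotmm" (len 8), cursors c1@3 c2@8 c3@8, authorship ..1...23
After op 3 (delete): buffer="rriot" (len 5), cursors c1@2 c2@5 c3@5, authorship .....
After op 4 (move_left): buffer="rriot" (len 5), cursors c1@1 c2@4 c3@4, authorship .....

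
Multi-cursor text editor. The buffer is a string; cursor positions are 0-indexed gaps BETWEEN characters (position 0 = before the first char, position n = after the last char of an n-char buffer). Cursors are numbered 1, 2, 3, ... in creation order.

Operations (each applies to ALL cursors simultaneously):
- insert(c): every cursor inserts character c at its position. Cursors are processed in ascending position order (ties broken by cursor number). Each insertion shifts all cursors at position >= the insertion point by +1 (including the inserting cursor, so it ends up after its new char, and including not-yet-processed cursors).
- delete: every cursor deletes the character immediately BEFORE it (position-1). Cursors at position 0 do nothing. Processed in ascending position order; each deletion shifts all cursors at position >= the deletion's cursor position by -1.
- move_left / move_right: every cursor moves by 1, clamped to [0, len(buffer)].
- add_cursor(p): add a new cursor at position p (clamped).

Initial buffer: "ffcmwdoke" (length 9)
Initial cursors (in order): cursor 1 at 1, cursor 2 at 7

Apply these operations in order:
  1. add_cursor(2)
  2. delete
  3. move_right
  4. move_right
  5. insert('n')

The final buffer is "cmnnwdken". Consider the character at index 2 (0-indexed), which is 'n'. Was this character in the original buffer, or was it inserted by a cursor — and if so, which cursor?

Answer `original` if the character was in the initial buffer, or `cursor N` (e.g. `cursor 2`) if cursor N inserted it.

After op 1 (add_cursor(2)): buffer="ffcmwdoke" (len 9), cursors c1@1 c3@2 c2@7, authorship .........
After op 2 (delete): buffer="cmwdke" (len 6), cursors c1@0 c3@0 c2@4, authorship ......
After op 3 (move_right): buffer="cmwdke" (len 6), cursors c1@1 c3@1 c2@5, authorship ......
After op 4 (move_right): buffer="cmwdke" (len 6), cursors c1@2 c3@2 c2@6, authorship ......
After op 5 (insert('n')): buffer="cmnnwdken" (len 9), cursors c1@4 c3@4 c2@9, authorship ..13....2
Authorship (.=original, N=cursor N): . . 1 3 . . . . 2
Index 2: author = 1

Answer: cursor 1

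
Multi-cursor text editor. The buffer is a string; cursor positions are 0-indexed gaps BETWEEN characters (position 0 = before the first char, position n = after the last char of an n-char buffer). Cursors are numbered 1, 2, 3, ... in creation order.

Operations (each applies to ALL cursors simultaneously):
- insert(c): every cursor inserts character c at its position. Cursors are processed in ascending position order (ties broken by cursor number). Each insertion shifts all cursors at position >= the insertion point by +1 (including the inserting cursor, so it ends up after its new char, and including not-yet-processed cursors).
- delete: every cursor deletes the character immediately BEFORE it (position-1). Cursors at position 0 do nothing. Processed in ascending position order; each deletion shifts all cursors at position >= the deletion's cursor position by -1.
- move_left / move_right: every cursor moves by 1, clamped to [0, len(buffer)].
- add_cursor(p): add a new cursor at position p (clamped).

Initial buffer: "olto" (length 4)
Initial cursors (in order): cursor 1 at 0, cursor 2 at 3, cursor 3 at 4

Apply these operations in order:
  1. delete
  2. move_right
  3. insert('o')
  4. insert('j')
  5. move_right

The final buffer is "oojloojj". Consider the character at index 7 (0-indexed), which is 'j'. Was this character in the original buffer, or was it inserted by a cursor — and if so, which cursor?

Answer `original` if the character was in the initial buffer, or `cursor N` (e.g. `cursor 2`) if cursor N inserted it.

Answer: cursor 3

Derivation:
After op 1 (delete): buffer="ol" (len 2), cursors c1@0 c2@2 c3@2, authorship ..
After op 2 (move_right): buffer="ol" (len 2), cursors c1@1 c2@2 c3@2, authorship ..
After op 3 (insert('o')): buffer="ooloo" (len 5), cursors c1@2 c2@5 c3@5, authorship .1.23
After op 4 (insert('j')): buffer="oojloojj" (len 8), cursors c1@3 c2@8 c3@8, authorship .11.2323
After op 5 (move_right): buffer="oojloojj" (len 8), cursors c1@4 c2@8 c3@8, authorship .11.2323
Authorship (.=original, N=cursor N): . 1 1 . 2 3 2 3
Index 7: author = 3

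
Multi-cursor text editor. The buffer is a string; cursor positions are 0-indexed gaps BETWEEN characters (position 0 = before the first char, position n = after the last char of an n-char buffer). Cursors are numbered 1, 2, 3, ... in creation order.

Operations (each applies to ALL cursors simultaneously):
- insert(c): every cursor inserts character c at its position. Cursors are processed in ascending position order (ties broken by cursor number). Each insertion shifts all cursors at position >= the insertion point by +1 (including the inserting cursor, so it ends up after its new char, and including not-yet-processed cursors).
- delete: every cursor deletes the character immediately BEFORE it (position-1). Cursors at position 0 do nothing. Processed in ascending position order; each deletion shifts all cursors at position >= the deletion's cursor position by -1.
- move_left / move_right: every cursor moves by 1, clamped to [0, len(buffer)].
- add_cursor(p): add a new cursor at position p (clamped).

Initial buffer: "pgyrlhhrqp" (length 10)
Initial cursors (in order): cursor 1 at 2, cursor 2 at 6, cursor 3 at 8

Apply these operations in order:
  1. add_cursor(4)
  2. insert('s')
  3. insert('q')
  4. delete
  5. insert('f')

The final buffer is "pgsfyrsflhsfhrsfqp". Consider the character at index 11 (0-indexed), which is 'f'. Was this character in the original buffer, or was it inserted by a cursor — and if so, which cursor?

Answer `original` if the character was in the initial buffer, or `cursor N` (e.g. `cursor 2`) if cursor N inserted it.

After op 1 (add_cursor(4)): buffer="pgyrlhhrqp" (len 10), cursors c1@2 c4@4 c2@6 c3@8, authorship ..........
After op 2 (insert('s')): buffer="pgsyrslhshrsqp" (len 14), cursors c1@3 c4@6 c2@9 c3@12, authorship ..1..4..2..3..
After op 3 (insert('q')): buffer="pgsqyrsqlhsqhrsqqp" (len 18), cursors c1@4 c4@8 c2@12 c3@16, authorship ..11..44..22..33..
After op 4 (delete): buffer="pgsyrslhshrsqp" (len 14), cursors c1@3 c4@6 c2@9 c3@12, authorship ..1..4..2..3..
After op 5 (insert('f')): buffer="pgsfyrsflhsfhrsfqp" (len 18), cursors c1@4 c4@8 c2@12 c3@16, authorship ..11..44..22..33..
Authorship (.=original, N=cursor N): . . 1 1 . . 4 4 . . 2 2 . . 3 3 . .
Index 11: author = 2

Answer: cursor 2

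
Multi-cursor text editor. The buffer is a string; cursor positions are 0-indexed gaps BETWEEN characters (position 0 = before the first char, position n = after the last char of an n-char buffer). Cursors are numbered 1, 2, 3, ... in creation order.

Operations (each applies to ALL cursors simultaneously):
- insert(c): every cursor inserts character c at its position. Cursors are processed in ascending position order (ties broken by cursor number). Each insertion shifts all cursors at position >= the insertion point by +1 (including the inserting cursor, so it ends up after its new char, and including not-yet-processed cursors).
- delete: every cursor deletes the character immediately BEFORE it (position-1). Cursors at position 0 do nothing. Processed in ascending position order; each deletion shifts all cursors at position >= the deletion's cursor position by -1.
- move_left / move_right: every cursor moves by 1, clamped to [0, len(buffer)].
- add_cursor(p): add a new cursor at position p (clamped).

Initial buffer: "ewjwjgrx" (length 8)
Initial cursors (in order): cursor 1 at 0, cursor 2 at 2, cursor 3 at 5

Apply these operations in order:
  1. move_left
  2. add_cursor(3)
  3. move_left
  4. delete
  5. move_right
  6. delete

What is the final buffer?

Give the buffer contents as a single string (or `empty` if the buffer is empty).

After op 1 (move_left): buffer="ewjwjgrx" (len 8), cursors c1@0 c2@1 c3@4, authorship ........
After op 2 (add_cursor(3)): buffer="ewjwjgrx" (len 8), cursors c1@0 c2@1 c4@3 c3@4, authorship ........
After op 3 (move_left): buffer="ewjwjgrx" (len 8), cursors c1@0 c2@0 c4@2 c3@3, authorship ........
After op 4 (delete): buffer="ewjgrx" (len 6), cursors c1@0 c2@0 c3@1 c4@1, authorship ......
After op 5 (move_right): buffer="ewjgrx" (len 6), cursors c1@1 c2@1 c3@2 c4@2, authorship ......
After op 6 (delete): buffer="jgrx" (len 4), cursors c1@0 c2@0 c3@0 c4@0, authorship ....

Answer: jgrx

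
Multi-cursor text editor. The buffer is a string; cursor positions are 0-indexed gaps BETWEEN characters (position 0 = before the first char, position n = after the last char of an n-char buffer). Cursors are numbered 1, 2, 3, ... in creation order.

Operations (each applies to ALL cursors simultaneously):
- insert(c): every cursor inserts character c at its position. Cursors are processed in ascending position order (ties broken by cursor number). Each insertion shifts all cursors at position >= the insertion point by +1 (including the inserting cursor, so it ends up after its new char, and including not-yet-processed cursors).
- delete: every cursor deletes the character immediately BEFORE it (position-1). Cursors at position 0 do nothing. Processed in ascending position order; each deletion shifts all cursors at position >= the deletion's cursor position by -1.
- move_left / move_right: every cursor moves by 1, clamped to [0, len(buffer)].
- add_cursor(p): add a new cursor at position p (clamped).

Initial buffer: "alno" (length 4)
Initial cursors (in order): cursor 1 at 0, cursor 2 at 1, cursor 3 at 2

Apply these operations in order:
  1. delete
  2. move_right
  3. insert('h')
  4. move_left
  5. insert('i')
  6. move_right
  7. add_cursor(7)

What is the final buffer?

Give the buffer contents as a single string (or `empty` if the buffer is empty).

After op 1 (delete): buffer="no" (len 2), cursors c1@0 c2@0 c3@0, authorship ..
After op 2 (move_right): buffer="no" (len 2), cursors c1@1 c2@1 c3@1, authorship ..
After op 3 (insert('h')): buffer="nhhho" (len 5), cursors c1@4 c2@4 c3@4, authorship .123.
After op 4 (move_left): buffer="nhhho" (len 5), cursors c1@3 c2@3 c3@3, authorship .123.
After op 5 (insert('i')): buffer="nhhiiiho" (len 8), cursors c1@6 c2@6 c3@6, authorship .121233.
After op 6 (move_right): buffer="nhhiiiho" (len 8), cursors c1@7 c2@7 c3@7, authorship .121233.
After op 7 (add_cursor(7)): buffer="nhhiiiho" (len 8), cursors c1@7 c2@7 c3@7 c4@7, authorship .121233.

Answer: nhhiiiho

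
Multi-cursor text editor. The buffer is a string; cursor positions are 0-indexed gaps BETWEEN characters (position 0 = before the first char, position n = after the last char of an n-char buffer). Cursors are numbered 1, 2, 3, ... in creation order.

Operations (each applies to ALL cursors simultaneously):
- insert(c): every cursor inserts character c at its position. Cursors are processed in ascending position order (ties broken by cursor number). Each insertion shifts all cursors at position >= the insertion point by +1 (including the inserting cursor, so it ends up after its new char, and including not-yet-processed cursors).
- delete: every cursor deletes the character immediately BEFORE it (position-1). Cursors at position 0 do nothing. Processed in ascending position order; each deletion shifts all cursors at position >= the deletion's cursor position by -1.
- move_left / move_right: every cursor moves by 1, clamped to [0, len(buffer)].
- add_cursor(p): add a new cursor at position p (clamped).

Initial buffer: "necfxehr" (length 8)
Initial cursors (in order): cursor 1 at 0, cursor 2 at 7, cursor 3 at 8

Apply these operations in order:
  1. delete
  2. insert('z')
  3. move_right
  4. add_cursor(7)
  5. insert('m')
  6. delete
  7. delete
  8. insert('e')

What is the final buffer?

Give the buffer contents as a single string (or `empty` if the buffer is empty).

Answer: zeecfxeee

Derivation:
After op 1 (delete): buffer="necfxe" (len 6), cursors c1@0 c2@6 c3@6, authorship ......
After op 2 (insert('z')): buffer="znecfxezz" (len 9), cursors c1@1 c2@9 c3@9, authorship 1......23
After op 3 (move_right): buffer="znecfxezz" (len 9), cursors c1@2 c2@9 c3@9, authorship 1......23
After op 4 (add_cursor(7)): buffer="znecfxezz" (len 9), cursors c1@2 c4@7 c2@9 c3@9, authorship 1......23
After op 5 (insert('m')): buffer="znmecfxemzzmm" (len 13), cursors c1@3 c4@9 c2@13 c3@13, authorship 1.1.....42323
After op 6 (delete): buffer="znecfxezz" (len 9), cursors c1@2 c4@7 c2@9 c3@9, authorship 1......23
After op 7 (delete): buffer="zecfx" (len 5), cursors c1@1 c2@5 c3@5 c4@5, authorship 1....
After op 8 (insert('e')): buffer="zeecfxeee" (len 9), cursors c1@2 c2@9 c3@9 c4@9, authorship 11....234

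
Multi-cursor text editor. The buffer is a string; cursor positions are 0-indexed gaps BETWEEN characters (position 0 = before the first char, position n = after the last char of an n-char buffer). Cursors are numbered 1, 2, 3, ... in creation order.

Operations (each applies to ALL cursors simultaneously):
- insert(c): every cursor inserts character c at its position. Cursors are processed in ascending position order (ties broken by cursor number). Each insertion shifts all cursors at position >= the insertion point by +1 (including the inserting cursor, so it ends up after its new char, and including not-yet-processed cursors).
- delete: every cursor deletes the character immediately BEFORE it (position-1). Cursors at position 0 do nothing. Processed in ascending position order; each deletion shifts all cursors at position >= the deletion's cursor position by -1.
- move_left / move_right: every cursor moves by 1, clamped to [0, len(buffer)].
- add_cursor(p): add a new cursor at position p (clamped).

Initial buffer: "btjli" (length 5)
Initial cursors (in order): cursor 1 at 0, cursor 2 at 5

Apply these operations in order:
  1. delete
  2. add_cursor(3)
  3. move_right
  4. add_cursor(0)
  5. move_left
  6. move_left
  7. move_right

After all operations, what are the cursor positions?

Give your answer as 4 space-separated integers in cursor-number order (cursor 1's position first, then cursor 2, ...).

After op 1 (delete): buffer="btjl" (len 4), cursors c1@0 c2@4, authorship ....
After op 2 (add_cursor(3)): buffer="btjl" (len 4), cursors c1@0 c3@3 c2@4, authorship ....
After op 3 (move_right): buffer="btjl" (len 4), cursors c1@1 c2@4 c3@4, authorship ....
After op 4 (add_cursor(0)): buffer="btjl" (len 4), cursors c4@0 c1@1 c2@4 c3@4, authorship ....
After op 5 (move_left): buffer="btjl" (len 4), cursors c1@0 c4@0 c2@3 c3@3, authorship ....
After op 6 (move_left): buffer="btjl" (len 4), cursors c1@0 c4@0 c2@2 c3@2, authorship ....
After op 7 (move_right): buffer="btjl" (len 4), cursors c1@1 c4@1 c2@3 c3@3, authorship ....

Answer: 1 3 3 1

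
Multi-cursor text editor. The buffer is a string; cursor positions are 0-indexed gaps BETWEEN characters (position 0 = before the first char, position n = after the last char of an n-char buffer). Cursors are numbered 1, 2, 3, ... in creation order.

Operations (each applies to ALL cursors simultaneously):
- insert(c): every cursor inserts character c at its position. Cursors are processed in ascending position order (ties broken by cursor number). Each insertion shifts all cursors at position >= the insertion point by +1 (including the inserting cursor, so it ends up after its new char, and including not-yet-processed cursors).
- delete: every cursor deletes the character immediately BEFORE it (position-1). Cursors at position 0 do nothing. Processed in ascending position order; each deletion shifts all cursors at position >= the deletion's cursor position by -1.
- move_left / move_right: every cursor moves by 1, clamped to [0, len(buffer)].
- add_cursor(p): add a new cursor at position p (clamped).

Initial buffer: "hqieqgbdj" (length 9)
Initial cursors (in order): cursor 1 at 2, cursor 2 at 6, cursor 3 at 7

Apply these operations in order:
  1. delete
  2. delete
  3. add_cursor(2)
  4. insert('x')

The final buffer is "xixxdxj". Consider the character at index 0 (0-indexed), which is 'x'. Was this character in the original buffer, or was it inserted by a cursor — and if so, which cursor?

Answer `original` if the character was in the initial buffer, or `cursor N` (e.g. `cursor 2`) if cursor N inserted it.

After op 1 (delete): buffer="hieqdj" (len 6), cursors c1@1 c2@4 c3@4, authorship ......
After op 2 (delete): buffer="idj" (len 3), cursors c1@0 c2@1 c3@1, authorship ...
After op 3 (add_cursor(2)): buffer="idj" (len 3), cursors c1@0 c2@1 c3@1 c4@2, authorship ...
After op 4 (insert('x')): buffer="xixxdxj" (len 7), cursors c1@1 c2@4 c3@4 c4@6, authorship 1.23.4.
Authorship (.=original, N=cursor N): 1 . 2 3 . 4 .
Index 0: author = 1

Answer: cursor 1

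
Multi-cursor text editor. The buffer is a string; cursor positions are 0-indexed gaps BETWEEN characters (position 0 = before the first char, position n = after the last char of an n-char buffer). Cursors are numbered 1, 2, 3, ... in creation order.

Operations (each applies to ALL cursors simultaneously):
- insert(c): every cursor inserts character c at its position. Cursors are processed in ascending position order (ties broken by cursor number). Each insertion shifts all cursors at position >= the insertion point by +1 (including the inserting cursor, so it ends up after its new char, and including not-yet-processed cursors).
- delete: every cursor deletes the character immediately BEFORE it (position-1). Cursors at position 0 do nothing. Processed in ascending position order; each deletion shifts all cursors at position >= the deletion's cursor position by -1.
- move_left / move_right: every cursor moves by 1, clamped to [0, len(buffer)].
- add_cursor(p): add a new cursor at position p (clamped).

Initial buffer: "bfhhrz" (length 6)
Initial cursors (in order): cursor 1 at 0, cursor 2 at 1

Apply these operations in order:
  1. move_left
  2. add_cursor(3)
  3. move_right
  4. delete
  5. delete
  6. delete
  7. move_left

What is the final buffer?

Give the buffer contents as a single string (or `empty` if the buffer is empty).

Answer: rz

Derivation:
After op 1 (move_left): buffer="bfhhrz" (len 6), cursors c1@0 c2@0, authorship ......
After op 2 (add_cursor(3)): buffer="bfhhrz" (len 6), cursors c1@0 c2@0 c3@3, authorship ......
After op 3 (move_right): buffer="bfhhrz" (len 6), cursors c1@1 c2@1 c3@4, authorship ......
After op 4 (delete): buffer="fhrz" (len 4), cursors c1@0 c2@0 c3@2, authorship ....
After op 5 (delete): buffer="frz" (len 3), cursors c1@0 c2@0 c3@1, authorship ...
After op 6 (delete): buffer="rz" (len 2), cursors c1@0 c2@0 c3@0, authorship ..
After op 7 (move_left): buffer="rz" (len 2), cursors c1@0 c2@0 c3@0, authorship ..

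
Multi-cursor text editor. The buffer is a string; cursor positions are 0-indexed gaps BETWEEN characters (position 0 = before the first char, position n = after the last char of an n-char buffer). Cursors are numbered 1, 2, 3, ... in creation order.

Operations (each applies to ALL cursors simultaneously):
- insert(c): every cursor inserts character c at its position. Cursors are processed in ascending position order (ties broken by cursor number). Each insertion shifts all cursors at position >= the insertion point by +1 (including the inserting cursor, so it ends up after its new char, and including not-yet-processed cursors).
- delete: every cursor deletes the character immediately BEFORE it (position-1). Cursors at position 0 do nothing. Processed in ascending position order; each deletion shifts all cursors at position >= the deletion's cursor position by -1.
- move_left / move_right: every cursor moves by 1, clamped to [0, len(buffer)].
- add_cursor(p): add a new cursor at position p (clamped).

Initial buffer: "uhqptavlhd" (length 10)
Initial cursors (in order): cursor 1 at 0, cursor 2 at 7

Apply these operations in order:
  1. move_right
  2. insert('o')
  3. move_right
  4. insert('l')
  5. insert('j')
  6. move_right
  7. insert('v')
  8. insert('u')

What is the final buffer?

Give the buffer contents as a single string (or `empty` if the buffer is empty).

After op 1 (move_right): buffer="uhqptavlhd" (len 10), cursors c1@1 c2@8, authorship ..........
After op 2 (insert('o')): buffer="uohqptavlohd" (len 12), cursors c1@2 c2@10, authorship .1.......2..
After op 3 (move_right): buffer="uohqptavlohd" (len 12), cursors c1@3 c2@11, authorship .1.......2..
After op 4 (insert('l')): buffer="uohlqptavlohld" (len 14), cursors c1@4 c2@13, authorship .1.1......2.2.
After op 5 (insert('j')): buffer="uohljqptavlohljd" (len 16), cursors c1@5 c2@15, authorship .1.11......2.22.
After op 6 (move_right): buffer="uohljqptavlohljd" (len 16), cursors c1@6 c2@16, authorship .1.11......2.22.
After op 7 (insert('v')): buffer="uohljqvptavlohljdv" (len 18), cursors c1@7 c2@18, authorship .1.11.1.....2.22.2
After op 8 (insert('u')): buffer="uohljqvuptavlohljdvu" (len 20), cursors c1@8 c2@20, authorship .1.11.11.....2.22.22

Answer: uohljqvuptavlohljdvu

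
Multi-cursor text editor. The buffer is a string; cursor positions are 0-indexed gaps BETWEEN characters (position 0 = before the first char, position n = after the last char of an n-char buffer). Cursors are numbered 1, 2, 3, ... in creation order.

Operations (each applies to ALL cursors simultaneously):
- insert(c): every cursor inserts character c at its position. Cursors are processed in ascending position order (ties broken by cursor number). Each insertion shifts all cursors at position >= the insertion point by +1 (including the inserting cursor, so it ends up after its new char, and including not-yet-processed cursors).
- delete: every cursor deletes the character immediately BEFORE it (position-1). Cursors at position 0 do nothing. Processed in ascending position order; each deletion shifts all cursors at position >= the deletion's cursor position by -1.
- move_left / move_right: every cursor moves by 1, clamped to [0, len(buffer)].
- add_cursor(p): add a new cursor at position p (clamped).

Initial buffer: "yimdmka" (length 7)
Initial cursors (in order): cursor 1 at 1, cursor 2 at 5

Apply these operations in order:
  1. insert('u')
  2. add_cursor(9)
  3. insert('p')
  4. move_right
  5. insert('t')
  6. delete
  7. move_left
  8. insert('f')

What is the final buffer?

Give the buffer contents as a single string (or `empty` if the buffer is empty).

After op 1 (insert('u')): buffer="yuimdmuka" (len 9), cursors c1@2 c2@7, authorship .1....2..
After op 2 (add_cursor(9)): buffer="yuimdmuka" (len 9), cursors c1@2 c2@7 c3@9, authorship .1....2..
After op 3 (insert('p')): buffer="yupimdmupkap" (len 12), cursors c1@3 c2@9 c3@12, authorship .11....22..3
After op 4 (move_right): buffer="yupimdmupkap" (len 12), cursors c1@4 c2@10 c3@12, authorship .11....22..3
After op 5 (insert('t')): buffer="yupitmdmupktapt" (len 15), cursors c1@5 c2@12 c3@15, authorship .11.1...22.2.33
After op 6 (delete): buffer="yupimdmupkap" (len 12), cursors c1@4 c2@10 c3@12, authorship .11....22..3
After op 7 (move_left): buffer="yupimdmupkap" (len 12), cursors c1@3 c2@9 c3@11, authorship .11....22..3
After op 8 (insert('f')): buffer="yupfimdmupfkafp" (len 15), cursors c1@4 c2@11 c3@14, authorship .111....222..33

Answer: yupfimdmupfkafp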